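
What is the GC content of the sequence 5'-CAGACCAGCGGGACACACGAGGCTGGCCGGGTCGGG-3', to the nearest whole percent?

Base counts: T=2, G=16, C=11, A=7
G+C = 16 + 11 = 27 out of 36 bases
%GC = 27/36 × 100 = 75% ≈ 75%

75%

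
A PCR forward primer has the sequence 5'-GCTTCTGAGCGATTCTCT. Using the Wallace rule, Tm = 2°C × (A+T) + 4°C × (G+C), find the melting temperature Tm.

54°C

Counting bases: A=2, C=5, G=4, T=7
So N_AT = 9 and N_GC = 9.
Tm = 4·9 + 2·9 = 36 + 18 = 54°C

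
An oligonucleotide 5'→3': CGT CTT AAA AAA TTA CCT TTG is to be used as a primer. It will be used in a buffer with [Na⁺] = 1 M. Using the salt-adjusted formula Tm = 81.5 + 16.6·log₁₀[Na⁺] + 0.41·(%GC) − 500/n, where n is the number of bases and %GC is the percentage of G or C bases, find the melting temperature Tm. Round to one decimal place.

69.4°C

Length n = 21. Scanning the sequence gives C=4, T=8, A=7, G=2.
G+C = 6, so %GC = 6/21 × 100 = 28.571%
Salt term: 16.6 × (0) = 0
GC term: 0.41 × 28.571 = 11.714; length term: −500/21 = −23.81
Tm = 81.5 + (0) + 11.714 − 23.81 = 69.404 → 69.4°C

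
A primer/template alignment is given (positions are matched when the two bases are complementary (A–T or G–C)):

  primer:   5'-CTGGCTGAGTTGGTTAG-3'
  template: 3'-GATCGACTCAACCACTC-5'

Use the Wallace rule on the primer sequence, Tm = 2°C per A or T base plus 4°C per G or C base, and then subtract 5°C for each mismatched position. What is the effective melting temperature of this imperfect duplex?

Primer base counts: A=2, T=6, G=7, C=2 → A+T=8, G+C=9
Perfect-match Tm = 2(8) + 4(9) = 16 + 36 = 52°C
Mismatches (positions where the bases are not complementary): 2 (at positions 3, 15)
Effective Tm = 52 − 2×5 = 52 − 10 = 42°C

42°C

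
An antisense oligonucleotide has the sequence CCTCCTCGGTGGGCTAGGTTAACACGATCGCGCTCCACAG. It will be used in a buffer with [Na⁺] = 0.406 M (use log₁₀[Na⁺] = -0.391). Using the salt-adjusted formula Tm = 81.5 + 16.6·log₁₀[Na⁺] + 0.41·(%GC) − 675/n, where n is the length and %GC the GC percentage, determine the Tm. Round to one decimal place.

Length n = 40. C=14, T=8, G=11, A=7
G+C = 25, so %GC = 25/40 × 100 = 62.5%
Salt term: 16.6 × (-0.391) = -6.491
GC term: 0.41 × 62.5 = 25.625; length term: −675/40 = −16.875
Tm = 81.5 + (-6.491) + 25.625 − 16.875 = 83.759 → 83.8°C

83.8°C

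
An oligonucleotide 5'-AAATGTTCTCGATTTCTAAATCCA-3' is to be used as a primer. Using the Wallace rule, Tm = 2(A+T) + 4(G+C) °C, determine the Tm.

62°C

T=9, C=5, G=2, A=8
AT pairs contribute 17, GC pairs contribute 7.
Tm = 4·7 + 2·17 = 28 + 34 = 62°C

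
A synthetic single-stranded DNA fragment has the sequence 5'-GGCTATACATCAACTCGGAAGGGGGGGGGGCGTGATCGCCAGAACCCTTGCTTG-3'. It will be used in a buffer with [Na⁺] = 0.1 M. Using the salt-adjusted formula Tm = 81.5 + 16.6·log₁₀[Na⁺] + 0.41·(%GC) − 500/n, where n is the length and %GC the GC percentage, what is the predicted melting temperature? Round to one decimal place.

80.7°C

Length n = 54. G=20, C=13, T=10, A=11
G+C = 33, so %GC = 33/54 × 100 = 61.111%
Salt term: 16.6 × (-1) = -16.6
GC term: 0.41 × 61.111 = 25.056; length term: −500/54 = −9.259
Tm = 81.5 + (-16.6) + 25.056 − 9.259 = 80.697 → 80.7°C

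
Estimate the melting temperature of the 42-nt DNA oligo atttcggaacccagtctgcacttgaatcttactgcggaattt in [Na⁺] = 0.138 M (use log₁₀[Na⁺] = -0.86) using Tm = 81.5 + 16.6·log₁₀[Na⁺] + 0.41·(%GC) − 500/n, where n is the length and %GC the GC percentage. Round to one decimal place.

72.9°C

Length n = 42. G=8, A=10, C=10, T=14
G+C = 18, so %GC = 18/42 × 100 = 42.857%
Salt term: 16.6 × (-0.86) = -14.276
GC term: 0.41 × 42.857 = 17.571; length term: −500/42 = −11.905
Tm = 81.5 + (-14.276) + 17.571 − 11.905 = 72.89 → 72.9°C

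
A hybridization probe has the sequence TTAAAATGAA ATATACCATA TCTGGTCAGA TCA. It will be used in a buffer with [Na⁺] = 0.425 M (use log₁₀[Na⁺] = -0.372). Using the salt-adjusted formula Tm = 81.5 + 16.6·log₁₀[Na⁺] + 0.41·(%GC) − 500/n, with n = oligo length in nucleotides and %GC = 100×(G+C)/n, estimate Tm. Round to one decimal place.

Length n = 33. Scanning the sequence gives A=14, G=4, C=5, T=10.
G+C = 9, so %GC = 9/33 × 100 = 27.273%
Salt term: 16.6 × (-0.372) = -6.175
GC term: 0.41 × 27.273 = 11.182; length term: −500/33 = −15.152
Tm = 81.5 + (-6.175) + 11.182 − 15.152 = 71.355 → 71.4°C

71.4°C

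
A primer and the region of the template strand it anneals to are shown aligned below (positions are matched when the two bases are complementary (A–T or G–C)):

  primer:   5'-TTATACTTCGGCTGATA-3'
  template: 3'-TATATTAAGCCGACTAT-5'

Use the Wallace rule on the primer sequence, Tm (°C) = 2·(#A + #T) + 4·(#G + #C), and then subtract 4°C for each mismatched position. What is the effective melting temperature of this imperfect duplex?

Primer base counts: A=4, T=7, G=3, C=3 → A+T=11, G+C=6
Perfect-match Tm = 2(11) + 4(6) = 22 + 24 = 46°C
Mismatches (positions where the bases are not complementary): 2 (at positions 1, 6)
Effective Tm = 46 − 2×4 = 46 − 8 = 38°C

38°C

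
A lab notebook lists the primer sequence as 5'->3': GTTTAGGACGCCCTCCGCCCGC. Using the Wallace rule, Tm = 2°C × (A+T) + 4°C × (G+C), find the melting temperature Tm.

76°C

Scanning the sequence gives A=2, C=10, G=6, T=4.
AT pairs contribute 6, GC pairs contribute 16.
Tm = 2(6) + 4(16) = 12 + 64 = 76°C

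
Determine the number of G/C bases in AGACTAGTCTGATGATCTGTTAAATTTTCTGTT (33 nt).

Base counts: G=6, A=8, C=4, T=15
G+C = 6 + 4 = 10

10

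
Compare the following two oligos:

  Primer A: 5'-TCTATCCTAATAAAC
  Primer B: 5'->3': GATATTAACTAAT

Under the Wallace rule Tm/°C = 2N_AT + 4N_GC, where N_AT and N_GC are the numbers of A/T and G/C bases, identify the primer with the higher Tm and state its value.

Primer A: A+T=11, G+C=4 → Tm = 2(11)+4(4) = 38°C
Primer B: A+T=11, G+C=2 → Tm = 2(11)+4(2) = 30°C
38°C vs 30°C → primer A is higher.

Primer A, 38°C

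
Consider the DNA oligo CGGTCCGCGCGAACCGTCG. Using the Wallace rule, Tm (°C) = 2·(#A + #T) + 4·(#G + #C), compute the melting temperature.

Scanning the sequence gives C=8, G=7, T=2, A=2.
A+T = 4, G+C = 15
Tm = 2(4) + 4(15) = 8 + 60 = 68°C

68°C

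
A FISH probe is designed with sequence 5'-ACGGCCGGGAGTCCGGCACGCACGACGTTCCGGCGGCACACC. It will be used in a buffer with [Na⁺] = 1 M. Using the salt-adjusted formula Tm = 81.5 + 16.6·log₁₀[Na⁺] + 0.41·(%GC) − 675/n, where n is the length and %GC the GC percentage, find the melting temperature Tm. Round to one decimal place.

Length n = 42. Base counts: T=3, A=7, C=17, G=15
G+C = 32, so %GC = 32/42 × 100 = 76.19%
Salt term: 16.6 × (0) = 0
GC term: 0.41 × 76.19 = 31.238; length term: −675/42 = −16.071
Tm = 81.5 + (0) + 31.238 − 16.071 = 96.667 → 96.7°C

96.7°C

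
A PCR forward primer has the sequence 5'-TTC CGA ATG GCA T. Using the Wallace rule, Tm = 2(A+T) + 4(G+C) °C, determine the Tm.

Counting bases: A=3, T=4, G=3, C=3
So N_AT = 7 and N_GC = 6.
Tm = 2×7 + 4×6 = 38°C

38°C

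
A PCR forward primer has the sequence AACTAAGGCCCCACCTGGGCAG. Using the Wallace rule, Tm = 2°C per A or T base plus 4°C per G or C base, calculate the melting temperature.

72°C

Base counts: G=6, A=6, C=8, T=2
AT pairs contribute 8, GC pairs contribute 14.
Tm = 4·14 + 2·8 = 56 + 16 = 72°C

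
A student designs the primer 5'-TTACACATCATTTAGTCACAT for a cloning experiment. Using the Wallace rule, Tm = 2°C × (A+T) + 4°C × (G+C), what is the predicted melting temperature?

Base counts: C=5, G=1, T=8, A=7
AT pairs contribute 15, GC pairs contribute 6.
Tm = 2(15) + 4(6) = 30 + 24 = 54°C

54°C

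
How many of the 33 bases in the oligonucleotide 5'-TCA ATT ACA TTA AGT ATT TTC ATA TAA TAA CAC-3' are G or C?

6

Base counts: A=14, G=1, T=13, C=5
G+C = 1 + 5 = 6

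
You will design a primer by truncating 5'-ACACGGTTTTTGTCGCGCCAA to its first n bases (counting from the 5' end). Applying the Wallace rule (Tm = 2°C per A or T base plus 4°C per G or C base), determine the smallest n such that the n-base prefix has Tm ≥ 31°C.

First 11 bases: ACACGGTTTTT → Tm = 30°C (< 31°C)
First 12 bases: ACACGGTTTTTG → Tm = 34°C (≥ 31°C)
Each additional base adds 2°C (A/T) or 4°C (G/C), so Tm is non-decreasing in n; n = 12 is the first length to reach 31°C.

n = 12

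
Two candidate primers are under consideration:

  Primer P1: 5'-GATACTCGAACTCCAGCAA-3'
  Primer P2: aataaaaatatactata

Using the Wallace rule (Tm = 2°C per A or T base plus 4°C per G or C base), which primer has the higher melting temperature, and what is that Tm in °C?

Primer P1: A+T=10, G+C=9 → Tm = 2(10)+4(9) = 56°C
Primer P2: A+T=16, G+C=1 → Tm = 2(16)+4(1) = 36°C
56°C vs 36°C → primer P1 is higher.

Primer P1, 56°C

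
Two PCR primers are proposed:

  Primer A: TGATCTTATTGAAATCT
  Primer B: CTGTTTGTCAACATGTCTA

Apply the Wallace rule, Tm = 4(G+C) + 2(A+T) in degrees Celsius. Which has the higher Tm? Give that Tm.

Primer B, 52°C

Primer A: A+T=13, G+C=4 → Tm = 2(13)+4(4) = 42°C
Primer B: A+T=12, G+C=7 → Tm = 2(12)+4(7) = 52°C
42°C vs 52°C → primer B is higher.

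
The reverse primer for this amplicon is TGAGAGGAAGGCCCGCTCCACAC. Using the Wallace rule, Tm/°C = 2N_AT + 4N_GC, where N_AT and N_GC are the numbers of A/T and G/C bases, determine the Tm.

76°C

Counting bases: T=2, A=6, C=8, G=7
So N_AT = 8 and N_GC = 15.
Tm = 2×8 + 4×15 = 76°C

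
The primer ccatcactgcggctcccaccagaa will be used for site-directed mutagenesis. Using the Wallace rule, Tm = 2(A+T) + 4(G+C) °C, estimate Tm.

A=6, C=11, T=3, G=4
A+T = 9, G+C = 15
Tm = 4·15 + 2·9 = 60 + 18 = 78°C

78°C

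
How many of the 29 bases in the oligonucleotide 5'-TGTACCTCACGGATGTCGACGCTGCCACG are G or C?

18

Counting bases: T=6, C=10, A=5, G=8
Total G or C: 8 + 10 = 18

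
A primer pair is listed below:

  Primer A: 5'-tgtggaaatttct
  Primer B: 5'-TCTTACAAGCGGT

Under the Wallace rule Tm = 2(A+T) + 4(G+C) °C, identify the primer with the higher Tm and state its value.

Primer A: A+T=9, G+C=4 → Tm = 2(9)+4(4) = 34°C
Primer B: A+T=7, G+C=6 → Tm = 2(7)+4(6) = 38°C
34°C vs 38°C → primer B is higher.

Primer B, 38°C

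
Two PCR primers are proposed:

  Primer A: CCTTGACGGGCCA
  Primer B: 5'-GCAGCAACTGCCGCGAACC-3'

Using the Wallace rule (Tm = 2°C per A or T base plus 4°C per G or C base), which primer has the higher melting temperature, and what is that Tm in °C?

Primer B, 64°C

Primer A: A+T=4, G+C=9 → Tm = 2(4)+4(9) = 44°C
Primer B: A+T=6, G+C=13 → Tm = 2(6)+4(13) = 64°C
44°C vs 64°C → primer B is higher.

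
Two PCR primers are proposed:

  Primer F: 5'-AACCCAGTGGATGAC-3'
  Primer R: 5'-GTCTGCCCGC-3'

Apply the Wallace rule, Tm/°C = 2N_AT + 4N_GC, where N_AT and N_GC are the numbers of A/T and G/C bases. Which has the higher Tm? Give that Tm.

Primer F, 46°C

Primer F: A+T=7, G+C=8 → Tm = 2(7)+4(8) = 46°C
Primer R: A+T=2, G+C=8 → Tm = 2(2)+4(8) = 36°C
46°C vs 36°C → primer F is higher.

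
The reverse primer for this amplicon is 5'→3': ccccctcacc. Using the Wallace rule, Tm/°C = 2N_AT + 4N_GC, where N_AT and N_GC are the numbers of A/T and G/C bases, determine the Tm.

Base counts: A=1, T=1, C=8, G=0
So N_AT = 2 and N_GC = 8.
Tm = 2(2) + 4(8) = 4 + 32 = 36°C

36°C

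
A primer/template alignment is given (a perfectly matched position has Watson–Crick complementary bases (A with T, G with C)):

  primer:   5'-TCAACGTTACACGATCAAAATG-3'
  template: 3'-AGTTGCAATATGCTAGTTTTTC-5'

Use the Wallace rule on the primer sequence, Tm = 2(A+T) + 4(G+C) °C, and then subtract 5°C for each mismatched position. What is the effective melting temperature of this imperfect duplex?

Primer base counts: A=9, T=5, G=3, C=5 → A+T=14, G+C=8
Perfect-match Tm = 2(14) + 4(8) = 28 + 32 = 60°C
Mismatches (positions where the bases are not complementary): 2 (at positions 10, 21)
Effective Tm = 60 − 2×5 = 60 − 10 = 50°C

50°C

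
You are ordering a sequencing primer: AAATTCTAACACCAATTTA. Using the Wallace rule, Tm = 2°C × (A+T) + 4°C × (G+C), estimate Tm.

46°C

Base counts: C=4, T=6, A=9, G=0
A+T = 15, G+C = 4
Tm = 2×15 + 4×4 = 46°C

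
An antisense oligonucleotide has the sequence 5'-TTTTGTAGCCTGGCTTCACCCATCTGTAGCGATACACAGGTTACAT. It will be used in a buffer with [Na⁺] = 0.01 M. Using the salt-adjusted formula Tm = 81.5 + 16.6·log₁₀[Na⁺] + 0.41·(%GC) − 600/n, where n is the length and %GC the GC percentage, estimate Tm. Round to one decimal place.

Length n = 46. A=10, G=9, C=12, T=15
G+C = 21, so %GC = 21/46 × 100 = 45.652%
Salt term: 16.6 × (-2) = -33.2
GC term: 0.41 × 45.652 = 18.717; length term: −600/46 = −13.043
Tm = 81.5 + (-33.2) + 18.717 − 13.043 = 53.974 → 54.0°C

54.0°C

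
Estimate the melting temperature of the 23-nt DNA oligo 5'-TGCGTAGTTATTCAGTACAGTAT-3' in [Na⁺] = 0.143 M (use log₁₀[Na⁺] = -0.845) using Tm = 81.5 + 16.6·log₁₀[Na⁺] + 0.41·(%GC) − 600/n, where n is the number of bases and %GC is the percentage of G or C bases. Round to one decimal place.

55.6°C

Length n = 23. T=9, G=5, C=3, A=6
G+C = 8, so %GC = 8/23 × 100 = 34.783%
Salt term: 16.6 × (-0.845) = -14.027
GC term: 0.41 × 34.783 = 14.261; length term: −600/23 = −26.087
Tm = 81.5 + (-14.027) + 14.261 − 26.087 = 55.647 → 55.6°C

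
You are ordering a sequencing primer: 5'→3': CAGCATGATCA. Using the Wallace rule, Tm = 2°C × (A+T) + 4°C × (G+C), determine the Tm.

32°C

T=2, A=4, C=3, G=2
AT pairs contribute 6, GC pairs contribute 5.
Tm = 2(6) + 4(5) = 12 + 20 = 32°C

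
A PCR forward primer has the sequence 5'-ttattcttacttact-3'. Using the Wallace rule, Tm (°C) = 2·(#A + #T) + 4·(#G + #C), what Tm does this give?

Counting bases: G=0, T=9, C=3, A=3
So N_AT = 12 and N_GC = 3.
Tm = 2(12) + 4(3) = 24 + 12 = 36°C

36°C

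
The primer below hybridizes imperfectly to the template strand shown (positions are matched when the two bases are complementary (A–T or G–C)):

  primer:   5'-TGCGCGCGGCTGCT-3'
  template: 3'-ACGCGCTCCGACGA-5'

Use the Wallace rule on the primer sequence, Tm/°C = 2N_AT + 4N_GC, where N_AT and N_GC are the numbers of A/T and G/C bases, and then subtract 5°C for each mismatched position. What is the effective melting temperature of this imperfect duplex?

Primer base counts: A=0, T=3, G=6, C=5 → A+T=3, G+C=11
Perfect-match Tm = 2(3) + 4(11) = 6 + 44 = 50°C
Mismatches (positions where the bases are not complementary): 1 (at position 7)
Effective Tm = 50 − 1×5 = 50 − 5 = 45°C

45°C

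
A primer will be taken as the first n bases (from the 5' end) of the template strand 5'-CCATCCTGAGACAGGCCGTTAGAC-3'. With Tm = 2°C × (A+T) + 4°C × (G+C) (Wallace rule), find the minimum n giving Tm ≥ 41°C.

n = 14

First 13 bases: CCATCCTGAGACA → Tm = 40°C (< 41°C)
First 14 bases: CCATCCTGAGACAG → Tm = 44°C (≥ 41°C)
Each additional base adds 2°C (A/T) or 4°C (G/C), so Tm is non-decreasing in n; n = 14 is the first length to reach 41°C.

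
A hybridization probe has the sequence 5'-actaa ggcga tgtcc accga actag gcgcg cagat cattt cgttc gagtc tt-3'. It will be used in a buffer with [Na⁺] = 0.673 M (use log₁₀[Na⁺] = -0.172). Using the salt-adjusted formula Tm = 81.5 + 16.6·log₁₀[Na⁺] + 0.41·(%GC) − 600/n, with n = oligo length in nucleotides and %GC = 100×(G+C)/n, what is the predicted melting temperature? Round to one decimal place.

88.4°C

Length n = 52. C=14, T=13, A=12, G=13
G+C = 27, so %GC = 27/52 × 100 = 51.923%
Salt term: 16.6 × (-0.172) = -2.855
GC term: 0.41 × 51.923 = 21.288; length term: −600/52 = −11.538
Tm = 81.5 + (-2.855) + 21.288 − 11.538 = 88.395 → 88.4°C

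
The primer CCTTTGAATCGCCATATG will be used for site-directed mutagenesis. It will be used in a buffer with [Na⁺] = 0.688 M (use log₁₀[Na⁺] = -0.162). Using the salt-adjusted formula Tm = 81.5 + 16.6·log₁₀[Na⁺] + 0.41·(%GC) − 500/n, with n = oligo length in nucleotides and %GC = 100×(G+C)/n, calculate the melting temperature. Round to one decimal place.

Length n = 18. Scanning the sequence gives C=5, T=6, A=4, G=3.
G+C = 8, so %GC = 8/18 × 100 = 44.444%
Salt term: 16.6 × (-0.162) = -2.689
GC term: 0.41 × 44.444 = 18.222; length term: −500/18 = −27.778
Tm = 81.5 + (-2.689) + 18.222 − 27.778 = 69.255 → 69.3°C

69.3°C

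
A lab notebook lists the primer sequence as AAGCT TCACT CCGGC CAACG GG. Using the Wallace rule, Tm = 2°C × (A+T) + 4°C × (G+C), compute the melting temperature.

72°C

Base counts: G=6, C=8, A=5, T=3
AT pairs contribute 8, GC pairs contribute 14.
Tm = 4·14 + 2·8 = 56 + 16 = 72°C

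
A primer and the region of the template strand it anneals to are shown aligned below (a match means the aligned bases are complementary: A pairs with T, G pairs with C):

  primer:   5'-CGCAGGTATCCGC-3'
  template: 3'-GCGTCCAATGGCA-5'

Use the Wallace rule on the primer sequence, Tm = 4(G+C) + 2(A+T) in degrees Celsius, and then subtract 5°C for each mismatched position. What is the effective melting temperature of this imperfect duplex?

29°C

Primer base counts: A=2, T=2, G=4, C=5 → A+T=4, G+C=9
Perfect-match Tm = 2(4) + 4(9) = 8 + 36 = 44°C
Mismatches (positions where the bases are not complementary): 3 (at positions 8, 9, 13)
Effective Tm = 44 − 3×5 = 44 − 15 = 29°C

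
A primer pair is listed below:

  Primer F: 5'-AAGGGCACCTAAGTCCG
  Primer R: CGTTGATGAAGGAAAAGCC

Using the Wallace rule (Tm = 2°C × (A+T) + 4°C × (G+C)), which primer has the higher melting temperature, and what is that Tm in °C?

Primer R, 56°C

Primer F: A+T=7, G+C=10 → Tm = 2(7)+4(10) = 54°C
Primer R: A+T=10, G+C=9 → Tm = 2(10)+4(9) = 56°C
54°C vs 56°C → primer R is higher.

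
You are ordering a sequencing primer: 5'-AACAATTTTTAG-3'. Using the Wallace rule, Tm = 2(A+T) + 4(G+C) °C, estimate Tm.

Scanning the sequence gives G=1, C=1, A=5, T=5.
So N_AT = 10 and N_GC = 2.
Tm = 4·2 + 2·10 = 8 + 20 = 28°C

28°C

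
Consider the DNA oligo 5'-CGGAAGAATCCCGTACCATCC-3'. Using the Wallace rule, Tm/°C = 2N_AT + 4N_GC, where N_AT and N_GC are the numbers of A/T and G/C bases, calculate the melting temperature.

T=3, A=6, C=8, G=4
So N_AT = 9 and N_GC = 12.
Tm = 2(9) + 4(12) = 18 + 48 = 66°C

66°C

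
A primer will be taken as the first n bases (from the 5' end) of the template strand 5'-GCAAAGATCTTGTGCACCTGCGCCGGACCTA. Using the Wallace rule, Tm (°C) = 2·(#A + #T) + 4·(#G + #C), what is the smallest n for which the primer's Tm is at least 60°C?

n = 20

First 19 bases: GCAAAGATCTTGTGCACCT → Tm = 56°C (< 60°C)
First 20 bases: GCAAAGATCTTGTGCACCTG → Tm = 60°C (≥ 60°C)
Since every base adds ≥2°C, Tm only increases with n, so the threshold is first crossed at n = 20.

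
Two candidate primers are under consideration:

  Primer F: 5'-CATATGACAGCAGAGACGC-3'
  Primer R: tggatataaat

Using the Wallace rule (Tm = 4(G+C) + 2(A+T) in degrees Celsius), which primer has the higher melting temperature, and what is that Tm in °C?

Primer F: A+T=9, G+C=10 → Tm = 2(9)+4(10) = 58°C
Primer R: A+T=9, G+C=2 → Tm = 2(9)+4(2) = 26°C
58°C vs 26°C → primer F is higher.

Primer F, 58°C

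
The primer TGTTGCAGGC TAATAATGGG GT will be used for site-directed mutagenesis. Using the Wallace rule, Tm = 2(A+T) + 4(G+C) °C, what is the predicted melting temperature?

64°C

G=8, A=5, C=2, T=7
So N_AT = 12 and N_GC = 10.
Tm = 2×12 + 4×10 = 64°C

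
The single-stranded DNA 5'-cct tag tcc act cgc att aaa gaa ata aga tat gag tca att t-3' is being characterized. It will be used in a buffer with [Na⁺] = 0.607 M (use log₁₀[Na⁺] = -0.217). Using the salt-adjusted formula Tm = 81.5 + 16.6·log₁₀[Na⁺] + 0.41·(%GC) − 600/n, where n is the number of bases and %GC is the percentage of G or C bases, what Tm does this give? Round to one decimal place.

Length n = 43. Base counts: C=8, G=6, A=16, T=13
G+C = 14, so %GC = 14/43 × 100 = 32.558%
Salt term: 16.6 × (-0.217) = -3.602
GC term: 0.41 × 32.558 = 13.349; length term: −600/43 = −13.953
Tm = 81.5 + (-3.602) + 13.349 − 13.953 = 77.294 → 77.3°C

77.3°C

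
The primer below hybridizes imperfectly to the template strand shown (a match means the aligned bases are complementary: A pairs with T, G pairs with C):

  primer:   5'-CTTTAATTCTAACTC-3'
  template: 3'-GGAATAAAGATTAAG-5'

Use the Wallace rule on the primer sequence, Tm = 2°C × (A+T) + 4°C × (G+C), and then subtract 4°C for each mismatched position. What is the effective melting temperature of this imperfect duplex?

Primer base counts: A=4, T=7, G=0, C=4 → A+T=11, G+C=4
Perfect-match Tm = 2(11) + 4(4) = 22 + 16 = 38°C
Mismatches (positions where the bases are not complementary): 3 (at positions 2, 6, 13)
Effective Tm = 38 − 3×4 = 38 − 12 = 26°C

26°C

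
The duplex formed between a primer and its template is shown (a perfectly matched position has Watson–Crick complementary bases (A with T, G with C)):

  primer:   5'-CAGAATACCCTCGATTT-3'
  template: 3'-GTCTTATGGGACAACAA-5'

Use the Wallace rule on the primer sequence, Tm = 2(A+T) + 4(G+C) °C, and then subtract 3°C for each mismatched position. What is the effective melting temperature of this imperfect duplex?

Primer base counts: A=5, T=5, G=2, C=5 → A+T=10, G+C=7
Perfect-match Tm = 2(10) + 4(7) = 20 + 28 = 48°C
Mismatches (positions where the bases are not complementary): 4 (at positions 12, 13, 14, 15)
Effective Tm = 48 − 4×3 = 48 − 12 = 36°C

36°C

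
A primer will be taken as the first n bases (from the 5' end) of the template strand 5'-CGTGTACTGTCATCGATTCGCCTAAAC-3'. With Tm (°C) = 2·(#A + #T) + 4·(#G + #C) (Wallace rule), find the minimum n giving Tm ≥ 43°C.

n = 15

First 14 bases: CGTGTACTGTCATC → Tm = 42°C (< 43°C)
First 15 bases: CGTGTACTGTCATCG → Tm = 46°C (≥ 43°C)
Each additional base adds 2°C (A/T) or 4°C (G/C), so Tm is non-decreasing in n; n = 15 is the first length to reach 43°C.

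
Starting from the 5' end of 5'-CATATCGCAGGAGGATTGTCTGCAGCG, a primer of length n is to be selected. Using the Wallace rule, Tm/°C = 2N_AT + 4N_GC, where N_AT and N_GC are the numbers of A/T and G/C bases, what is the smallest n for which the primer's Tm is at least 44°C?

First 13 bases: CATATCGCAGGAG → Tm = 40°C (< 44°C)
First 14 bases: CATATCGCAGGAGG → Tm = 44°C (≥ 44°C)
Each additional base adds 2°C (A/T) or 4°C (G/C), so Tm is non-decreasing in n; n = 14 is the first length to reach 44°C.

n = 14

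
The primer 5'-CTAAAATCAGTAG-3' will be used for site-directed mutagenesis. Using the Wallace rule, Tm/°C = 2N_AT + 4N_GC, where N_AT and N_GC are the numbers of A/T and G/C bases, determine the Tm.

Counting bases: C=2, A=6, G=2, T=3
A+T = 9, G+C = 4
Tm = 2×9 + 4×4 = 34°C

34°C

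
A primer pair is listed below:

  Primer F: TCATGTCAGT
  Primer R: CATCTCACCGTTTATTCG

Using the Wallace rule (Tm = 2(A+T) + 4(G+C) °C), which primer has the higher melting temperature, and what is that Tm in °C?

Primer R, 52°C

Primer F: A+T=6, G+C=4 → Tm = 2(6)+4(4) = 28°C
Primer R: A+T=10, G+C=8 → Tm = 2(10)+4(8) = 52°C
28°C vs 52°C → primer R is higher.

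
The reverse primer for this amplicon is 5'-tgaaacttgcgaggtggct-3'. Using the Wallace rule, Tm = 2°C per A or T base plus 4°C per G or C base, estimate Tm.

58°C

Scanning the sequence gives C=3, T=5, G=7, A=4.
A+T = 9, G+C = 10
Tm = 2×9 + 4×10 = 58°C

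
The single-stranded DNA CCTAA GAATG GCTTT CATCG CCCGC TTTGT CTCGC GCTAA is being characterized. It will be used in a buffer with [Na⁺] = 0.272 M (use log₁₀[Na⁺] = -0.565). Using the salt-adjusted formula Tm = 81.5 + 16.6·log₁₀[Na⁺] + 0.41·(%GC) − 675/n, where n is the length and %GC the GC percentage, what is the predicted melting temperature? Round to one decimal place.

Length n = 40. Scanning the sequence gives A=7, T=12, G=8, C=13.
G+C = 21, so %GC = 21/40 × 100 = 52.5%
Salt term: 16.6 × (-0.565) = -9.379
GC term: 0.41 × 52.5 = 21.525; length term: −675/40 = −16.875
Tm = 81.5 + (-9.379) + 21.525 − 16.875 = 76.771 → 76.8°C

76.8°C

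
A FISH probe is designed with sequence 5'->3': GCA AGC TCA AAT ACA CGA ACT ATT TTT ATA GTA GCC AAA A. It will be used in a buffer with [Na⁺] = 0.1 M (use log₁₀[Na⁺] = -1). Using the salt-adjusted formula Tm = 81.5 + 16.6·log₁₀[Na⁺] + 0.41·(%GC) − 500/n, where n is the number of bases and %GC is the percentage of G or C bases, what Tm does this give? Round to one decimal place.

Length n = 40. Counting bases: G=5, T=10, C=8, A=17
G+C = 13, so %GC = 13/40 × 100 = 32.5%
Salt term: 16.6 × (-1) = -16.6
GC term: 0.41 × 32.5 = 13.325; length term: −500/40 = −12.5
Tm = 81.5 + (-16.6) + 13.325 − 12.5 = 65.725 → 65.7°C

65.7°C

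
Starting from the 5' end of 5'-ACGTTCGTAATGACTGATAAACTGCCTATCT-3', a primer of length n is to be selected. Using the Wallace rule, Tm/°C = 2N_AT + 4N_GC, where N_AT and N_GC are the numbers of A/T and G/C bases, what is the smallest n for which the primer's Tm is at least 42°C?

n = 15

First 14 bases: ACGTTCGTAATGAC → Tm = 40°C (< 42°C)
First 15 bases: ACGTTCGTAATGACT → Tm = 42°C (≥ 42°C)
Each additional base adds 2°C (A/T) or 4°C (G/C), so Tm is non-decreasing in n; n = 15 is the first length to reach 42°C.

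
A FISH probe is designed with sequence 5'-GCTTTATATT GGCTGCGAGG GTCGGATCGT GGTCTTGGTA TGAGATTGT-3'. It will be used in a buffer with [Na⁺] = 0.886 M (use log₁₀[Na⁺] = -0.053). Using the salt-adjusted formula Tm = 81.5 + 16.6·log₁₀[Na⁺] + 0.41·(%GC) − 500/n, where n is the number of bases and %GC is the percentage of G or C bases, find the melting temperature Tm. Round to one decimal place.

90.5°C

Length n = 49. T=18, A=7, G=18, C=6
G+C = 24, so %GC = 24/49 × 100 = 48.98%
Salt term: 16.6 × (-0.053) = -0.88
GC term: 0.41 × 48.98 = 20.082; length term: −500/49 = −10.204
Tm = 81.5 + (-0.88) + 20.082 − 10.204 = 90.498 → 90.5°C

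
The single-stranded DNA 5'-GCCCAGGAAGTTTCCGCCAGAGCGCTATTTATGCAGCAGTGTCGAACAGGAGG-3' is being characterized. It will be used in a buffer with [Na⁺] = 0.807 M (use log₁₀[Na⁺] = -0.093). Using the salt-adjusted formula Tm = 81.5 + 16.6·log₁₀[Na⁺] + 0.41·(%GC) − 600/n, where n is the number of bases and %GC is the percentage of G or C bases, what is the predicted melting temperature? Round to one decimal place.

91.8°C

Length n = 53. Base counts: A=13, T=10, G=17, C=13
G+C = 30, so %GC = 30/53 × 100 = 56.604%
Salt term: 16.6 × (-0.093) = -1.544
GC term: 0.41 × 56.604 = 23.208; length term: −600/53 = −11.321
Tm = 81.5 + (-1.544) + 23.208 − 11.321 = 91.843 → 91.8°C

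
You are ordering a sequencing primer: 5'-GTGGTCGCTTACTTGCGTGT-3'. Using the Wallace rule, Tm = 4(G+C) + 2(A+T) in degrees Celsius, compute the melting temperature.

62°C

Counting bases: C=4, A=1, T=8, G=7
A+T = 9, G+C = 11
Tm = 4·11 + 2·9 = 44 + 18 = 62°C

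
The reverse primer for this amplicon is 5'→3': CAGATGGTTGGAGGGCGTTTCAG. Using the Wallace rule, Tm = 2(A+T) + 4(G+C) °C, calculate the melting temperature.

72°C

Scanning the sequence gives A=4, G=10, T=6, C=3.
AT pairs contribute 10, GC pairs contribute 13.
Tm = 2(10) + 4(13) = 20 + 52 = 72°C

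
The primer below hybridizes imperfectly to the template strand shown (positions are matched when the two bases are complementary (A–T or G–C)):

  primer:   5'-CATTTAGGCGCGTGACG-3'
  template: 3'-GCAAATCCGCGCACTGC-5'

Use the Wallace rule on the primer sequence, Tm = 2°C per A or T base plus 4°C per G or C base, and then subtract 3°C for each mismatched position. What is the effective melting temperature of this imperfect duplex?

Primer base counts: A=3, T=4, G=6, C=4 → A+T=7, G+C=10
Perfect-match Tm = 2(7) + 4(10) = 14 + 40 = 54°C
Mismatches (positions where the bases are not complementary): 1 (at position 2)
Effective Tm = 54 − 1×3 = 54 − 3 = 51°C

51°C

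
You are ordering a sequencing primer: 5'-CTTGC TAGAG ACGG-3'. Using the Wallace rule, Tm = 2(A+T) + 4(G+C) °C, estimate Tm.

44°C

Counting bases: C=3, A=3, G=5, T=3
AT pairs contribute 6, GC pairs contribute 8.
Tm = 4·8 + 2·6 = 32 + 12 = 44°C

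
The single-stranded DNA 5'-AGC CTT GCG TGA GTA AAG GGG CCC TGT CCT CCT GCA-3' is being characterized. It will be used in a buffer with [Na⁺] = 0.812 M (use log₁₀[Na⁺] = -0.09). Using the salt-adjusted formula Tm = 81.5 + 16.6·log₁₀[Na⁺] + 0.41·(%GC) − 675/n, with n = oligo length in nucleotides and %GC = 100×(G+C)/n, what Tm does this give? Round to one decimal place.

Length n = 36. Scanning the sequence gives A=6, T=8, C=11, G=11.
G+C = 22, so %GC = 22/36 × 100 = 61.111%
Salt term: 16.6 × (-0.09) = -1.494
GC term: 0.41 × 61.111 = 25.056; length term: −675/36 = −18.75
Tm = 81.5 + (-1.494) + 25.056 − 18.75 = 86.312 → 86.3°C

86.3°C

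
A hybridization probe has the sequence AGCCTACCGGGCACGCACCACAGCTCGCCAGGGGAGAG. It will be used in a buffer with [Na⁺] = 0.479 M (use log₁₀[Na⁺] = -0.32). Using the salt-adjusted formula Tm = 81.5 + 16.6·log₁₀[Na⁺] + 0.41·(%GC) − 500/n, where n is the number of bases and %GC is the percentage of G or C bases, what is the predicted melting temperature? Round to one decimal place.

92.2°C

Length n = 38. Base counts: C=14, T=2, A=9, G=13
G+C = 27, so %GC = 27/38 × 100 = 71.053%
Salt term: 16.6 × (-0.32) = -5.312
GC term: 0.41 × 71.053 = 29.132; length term: −500/38 = −13.158
Tm = 81.5 + (-5.312) + 29.132 − 13.158 = 92.162 → 92.2°C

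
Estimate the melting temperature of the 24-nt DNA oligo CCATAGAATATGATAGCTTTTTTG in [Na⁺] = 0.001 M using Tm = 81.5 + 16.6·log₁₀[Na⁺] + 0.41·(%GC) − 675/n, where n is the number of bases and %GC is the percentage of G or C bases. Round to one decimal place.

Length n = 24. Scanning the sequence gives T=10, C=3, G=4, A=7.
G+C = 7, so %GC = 7/24 × 100 = 29.167%
Salt term: 16.6 × (-3) = -49.8
GC term: 0.41 × 29.167 = 11.958; length term: −675/24 = −28.125
Tm = 81.5 + (-49.8) + 11.958 − 28.125 = 15.533 → 15.5°C

15.5°C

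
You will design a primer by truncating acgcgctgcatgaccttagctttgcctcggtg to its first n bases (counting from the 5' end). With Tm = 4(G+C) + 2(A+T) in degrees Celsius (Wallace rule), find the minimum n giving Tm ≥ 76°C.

First 24 bases: ACGCGCTGCATGACCTTAGCTTTG → Tm = 74°C (< 76°C)
First 25 bases: ACGCGCTGCATGACCTTAGCTTTGC → Tm = 78°C (≥ 76°C)
Since every base adds ≥2°C, Tm only increases with n, so the threshold is first crossed at n = 25.

n = 25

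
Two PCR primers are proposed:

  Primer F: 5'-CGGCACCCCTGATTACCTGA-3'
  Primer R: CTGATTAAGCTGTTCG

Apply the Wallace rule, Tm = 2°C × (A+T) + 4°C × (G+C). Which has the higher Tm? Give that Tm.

Primer F: A+T=8, G+C=12 → Tm = 2(8)+4(12) = 64°C
Primer R: A+T=9, G+C=7 → Tm = 2(9)+4(7) = 46°C
64°C vs 46°C → primer F is higher.

Primer F, 64°C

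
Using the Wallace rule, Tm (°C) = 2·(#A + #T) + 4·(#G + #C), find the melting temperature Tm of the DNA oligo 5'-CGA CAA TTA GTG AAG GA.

Base counts: A=7, C=2, T=3, G=5
A+T = 10, G+C = 7
Tm = 4·7 + 2·10 = 28 + 20 = 48°C

48°C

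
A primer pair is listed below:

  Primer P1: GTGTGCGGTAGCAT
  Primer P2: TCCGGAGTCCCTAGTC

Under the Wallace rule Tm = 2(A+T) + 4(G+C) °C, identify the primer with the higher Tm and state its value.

Primer P2, 52°C

Primer P1: A+T=6, G+C=8 → Tm = 2(6)+4(8) = 44°C
Primer P2: A+T=6, G+C=10 → Tm = 2(6)+4(10) = 52°C
44°C vs 52°C → primer P2 is higher.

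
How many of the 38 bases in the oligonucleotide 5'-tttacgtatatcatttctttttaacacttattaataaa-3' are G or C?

6

Scanning the sequence gives A=13, C=5, G=1, T=19.
Total G or C: 1 + 5 = 6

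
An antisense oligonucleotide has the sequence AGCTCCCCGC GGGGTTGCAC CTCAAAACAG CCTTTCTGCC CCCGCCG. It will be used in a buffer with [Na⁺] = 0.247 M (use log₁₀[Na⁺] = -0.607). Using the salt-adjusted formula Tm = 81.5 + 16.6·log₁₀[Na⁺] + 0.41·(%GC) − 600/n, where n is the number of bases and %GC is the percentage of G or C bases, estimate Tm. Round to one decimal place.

86.6°C

Length n = 47. Base counts: C=21, T=8, A=7, G=11
G+C = 32, so %GC = 32/47 × 100 = 68.085%
Salt term: 16.6 × (-0.607) = -10.076
GC term: 0.41 × 68.085 = 27.915; length term: −600/47 = −12.766
Tm = 81.5 + (-10.076) + 27.915 − 12.766 = 86.573 → 86.6°C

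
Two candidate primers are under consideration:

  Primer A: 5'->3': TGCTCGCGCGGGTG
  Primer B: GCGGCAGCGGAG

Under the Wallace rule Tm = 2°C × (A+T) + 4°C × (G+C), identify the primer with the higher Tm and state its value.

Primer A, 50°C

Primer A: A+T=3, G+C=11 → Tm = 2(3)+4(11) = 50°C
Primer B: A+T=2, G+C=10 → Tm = 2(2)+4(10) = 44°C
50°C vs 44°C → primer A is higher.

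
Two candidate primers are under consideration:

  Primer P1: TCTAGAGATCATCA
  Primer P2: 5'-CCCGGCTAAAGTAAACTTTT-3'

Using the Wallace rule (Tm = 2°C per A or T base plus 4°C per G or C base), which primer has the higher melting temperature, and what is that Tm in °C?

Primer P2, 56°C

Primer P1: A+T=9, G+C=5 → Tm = 2(9)+4(5) = 38°C
Primer P2: A+T=12, G+C=8 → Tm = 2(12)+4(8) = 56°C
38°C vs 56°C → primer P2 is higher.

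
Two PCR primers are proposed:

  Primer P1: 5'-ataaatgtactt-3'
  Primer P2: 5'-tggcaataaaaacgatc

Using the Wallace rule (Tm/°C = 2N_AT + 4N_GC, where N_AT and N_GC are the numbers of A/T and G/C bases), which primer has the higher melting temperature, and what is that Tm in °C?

Primer P1: A+T=10, G+C=2 → Tm = 2(10)+4(2) = 28°C
Primer P2: A+T=11, G+C=6 → Tm = 2(11)+4(6) = 46°C
28°C vs 46°C → primer P2 is higher.

Primer P2, 46°C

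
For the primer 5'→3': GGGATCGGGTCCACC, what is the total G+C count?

11

Scanning the sequence gives C=5, G=6, A=2, T=2.
Total G or C: 6 + 5 = 11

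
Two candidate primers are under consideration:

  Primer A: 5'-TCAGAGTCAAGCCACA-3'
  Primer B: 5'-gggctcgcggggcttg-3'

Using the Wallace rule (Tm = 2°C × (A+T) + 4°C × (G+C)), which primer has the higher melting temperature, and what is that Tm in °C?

Primer A: A+T=8, G+C=8 → Tm = 2(8)+4(8) = 48°C
Primer B: A+T=3, G+C=13 → Tm = 2(3)+4(13) = 58°C
48°C vs 58°C → primer B is higher.

Primer B, 58°C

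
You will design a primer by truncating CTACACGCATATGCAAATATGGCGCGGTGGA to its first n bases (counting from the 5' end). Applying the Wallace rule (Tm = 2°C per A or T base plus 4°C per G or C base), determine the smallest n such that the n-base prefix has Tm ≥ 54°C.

n = 20

First 19 bases: CTACACGCATATGCAAATA → Tm = 52°C (< 54°C)
First 20 bases: CTACACGCATATGCAAATAT → Tm = 54°C (≥ 54°C)
Each additional base adds 2°C (A/T) or 4°C (G/C), so Tm is non-decreasing in n; n = 20 is the first length to reach 54°C.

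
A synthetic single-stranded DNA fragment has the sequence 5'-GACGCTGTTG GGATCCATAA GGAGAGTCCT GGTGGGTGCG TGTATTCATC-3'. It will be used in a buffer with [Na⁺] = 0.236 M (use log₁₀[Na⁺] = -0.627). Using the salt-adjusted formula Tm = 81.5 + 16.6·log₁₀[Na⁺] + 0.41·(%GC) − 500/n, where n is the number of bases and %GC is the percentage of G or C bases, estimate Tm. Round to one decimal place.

Length n = 50. Counting bases: C=9, A=9, T=14, G=18
G+C = 27, so %GC = 27/50 × 100 = 54%
Salt term: 16.6 × (-0.627) = -10.408
GC term: 0.41 × 54 = 22.14; length term: −500/50 = −10
Tm = 81.5 + (-10.408) + 22.14 − 10 = 83.232 → 83.2°C

83.2°C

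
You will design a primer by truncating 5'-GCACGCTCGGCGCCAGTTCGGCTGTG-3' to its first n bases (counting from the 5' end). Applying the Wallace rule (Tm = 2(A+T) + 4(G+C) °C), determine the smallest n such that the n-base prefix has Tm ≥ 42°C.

n = 12

First 11 bases: GCACGCTCGGC → Tm = 40°C (< 42°C)
First 12 bases: GCACGCTCGGCG → Tm = 44°C (≥ 42°C)
Since every base adds ≥2°C, Tm only increases with n, so the threshold is first crossed at n = 12.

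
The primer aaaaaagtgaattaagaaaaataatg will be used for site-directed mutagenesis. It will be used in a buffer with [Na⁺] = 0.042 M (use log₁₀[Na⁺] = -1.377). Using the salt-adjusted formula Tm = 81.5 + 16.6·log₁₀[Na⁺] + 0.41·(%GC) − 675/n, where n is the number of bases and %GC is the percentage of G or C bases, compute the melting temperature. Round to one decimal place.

39.0°C

Length n = 26. Base counts: C=0, T=5, A=17, G=4
G+C = 4, so %GC = 4/26 × 100 = 15.385%
Salt term: 16.6 × (-1.377) = -22.858
GC term: 0.41 × 15.385 = 6.308; length term: −675/26 = −25.962
Tm = 81.5 + (-22.858) + 6.308 − 25.962 = 38.988 → 39.0°C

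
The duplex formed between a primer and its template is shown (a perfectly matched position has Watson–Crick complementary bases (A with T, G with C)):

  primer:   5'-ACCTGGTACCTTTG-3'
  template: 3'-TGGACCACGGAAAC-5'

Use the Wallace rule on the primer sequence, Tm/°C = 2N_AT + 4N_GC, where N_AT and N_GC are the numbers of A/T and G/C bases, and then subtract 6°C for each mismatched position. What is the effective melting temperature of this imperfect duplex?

Primer base counts: A=2, T=5, G=3, C=4 → A+T=7, G+C=7
Perfect-match Tm = 2(7) + 4(7) = 14 + 28 = 42°C
Mismatches (positions where the bases are not complementary): 1 (at position 8)
Effective Tm = 42 − 1×6 = 42 − 6 = 36°C

36°C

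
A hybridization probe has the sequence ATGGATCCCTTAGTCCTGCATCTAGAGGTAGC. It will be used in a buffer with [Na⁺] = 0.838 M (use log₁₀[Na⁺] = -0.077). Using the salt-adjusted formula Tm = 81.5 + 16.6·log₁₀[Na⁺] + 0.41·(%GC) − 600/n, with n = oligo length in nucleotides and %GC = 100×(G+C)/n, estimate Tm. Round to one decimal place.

Length n = 32. Base counts: A=7, G=8, T=9, C=8
G+C = 16, so %GC = 16/32 × 100 = 50%
Salt term: 16.6 × (-0.077) = -1.278
GC term: 0.41 × 50 = 20.5; length term: −600/32 = −18.75
Tm = 81.5 + (-1.278) + 20.5 − 18.75 = 81.972 → 82.0°C

82.0°C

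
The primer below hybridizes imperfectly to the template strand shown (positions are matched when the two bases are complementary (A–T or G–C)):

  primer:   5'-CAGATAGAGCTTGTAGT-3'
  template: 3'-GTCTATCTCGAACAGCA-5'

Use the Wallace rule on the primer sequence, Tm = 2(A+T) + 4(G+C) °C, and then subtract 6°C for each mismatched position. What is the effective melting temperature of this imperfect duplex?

Primer base counts: A=5, T=5, G=5, C=2 → A+T=10, G+C=7
Perfect-match Tm = 2(10) + 4(7) = 20 + 28 = 48°C
Mismatches (positions where the bases are not complementary): 1 (at position 15)
Effective Tm = 48 − 1×6 = 48 − 6 = 42°C

42°C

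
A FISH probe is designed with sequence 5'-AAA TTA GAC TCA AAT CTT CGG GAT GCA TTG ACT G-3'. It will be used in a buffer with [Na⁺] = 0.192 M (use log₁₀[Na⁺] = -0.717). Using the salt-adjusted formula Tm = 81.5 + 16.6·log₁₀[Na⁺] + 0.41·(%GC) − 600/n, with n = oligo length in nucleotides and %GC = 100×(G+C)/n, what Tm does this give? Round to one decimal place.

Length n = 34. Base counts: G=7, T=10, C=6, A=11
G+C = 13, so %GC = 13/34 × 100 = 38.235%
Salt term: 16.6 × (-0.717) = -11.902
GC term: 0.41 × 38.235 = 15.676; length term: −600/34 = −17.647
Tm = 81.5 + (-11.902) + 15.676 − 17.647 = 67.627 → 67.6°C

67.6°C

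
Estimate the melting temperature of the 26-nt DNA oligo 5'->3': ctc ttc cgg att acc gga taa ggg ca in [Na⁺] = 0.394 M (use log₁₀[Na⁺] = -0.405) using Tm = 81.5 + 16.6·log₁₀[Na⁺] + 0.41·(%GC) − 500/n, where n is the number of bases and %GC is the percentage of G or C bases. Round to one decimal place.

77.6°C

Length n = 26. Scanning the sequence gives G=7, A=6, C=7, T=6.
G+C = 14, so %GC = 14/26 × 100 = 53.846%
Salt term: 16.6 × (-0.405) = -6.723
GC term: 0.41 × 53.846 = 22.077; length term: −500/26 = −19.231
Tm = 81.5 + (-6.723) + 22.077 − 19.231 = 77.623 → 77.6°C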